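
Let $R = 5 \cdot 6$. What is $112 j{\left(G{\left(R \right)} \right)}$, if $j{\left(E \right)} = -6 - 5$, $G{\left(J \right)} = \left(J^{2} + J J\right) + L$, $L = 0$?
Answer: $-1232$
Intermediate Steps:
$R = 30$
$G{\left(J \right)} = 2 J^{2}$ ($G{\left(J \right)} = \left(J^{2} + J J\right) + 0 = \left(J^{2} + J^{2}\right) + 0 = 2 J^{2} + 0 = 2 J^{2}$)
$j{\left(E \right)} = -11$ ($j{\left(E \right)} = -6 - 5 = -11$)
$112 j{\left(G{\left(R \right)} \right)} = 112 \left(-11\right) = -1232$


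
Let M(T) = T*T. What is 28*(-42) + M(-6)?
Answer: -1140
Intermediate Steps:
M(T) = T**2
28*(-42) + M(-6) = 28*(-42) + (-6)**2 = -1176 + 36 = -1140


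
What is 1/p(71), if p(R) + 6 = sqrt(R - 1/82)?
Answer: 492/2869 + sqrt(477322)/2869 ≈ 0.41230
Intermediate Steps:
p(R) = -6 + sqrt(-1/82 + R) (p(R) = -6 + sqrt(R - 1/82) = -6 + sqrt(-1/82 + R))
1/p(71) = 1/(-6 + sqrt(-82 + 6724*71)/82) = 1/(-6 + sqrt(-82 + 477404)/82) = 1/(-6 + sqrt(477322)/82)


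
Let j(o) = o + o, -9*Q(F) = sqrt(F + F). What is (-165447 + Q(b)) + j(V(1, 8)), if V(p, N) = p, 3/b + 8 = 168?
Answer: -165445 - sqrt(15)/180 ≈ -1.6545e+5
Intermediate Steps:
b = 3/160 (b = 3/(-8 + 168) = 3/160 ≈ 0.018750)
Q(F) = -sqrt(2)*sqrt(F)/9 (Q(F) = -sqrt(F + F)/9 = -sqrt(2)*sqrt(F)/9)
j(o) = 2*o
(-165447 + Q(b)) + j(V(1, 8)) = (-165447 - sqrt(2)*sqrt(3/160)/9) + 2*1 = (-165447 - sqrt(2)*sqrt(30)/40/9) + 2 = (-165447 - sqrt(15)/180) + 2 = -165445 - sqrt(15)/180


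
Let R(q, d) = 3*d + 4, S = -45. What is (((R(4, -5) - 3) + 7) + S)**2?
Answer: 2704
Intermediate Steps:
R(q, d) = 4 + 3*d
(((R(4, -5) - 3) + 7) + S)**2 = ((((4 + 3*(-5)) - 3) + 7) - 45)**2 = ((((4 - 15) - 3) + 7) - 45)**2 = (((-11 - 3) + 7) - 45)**2 = ((-14 + 7) - 45)**2 = (-7 - 45)**2 = (-52)**2 = 2704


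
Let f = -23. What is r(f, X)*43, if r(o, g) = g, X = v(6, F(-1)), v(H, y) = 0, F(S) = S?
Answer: 0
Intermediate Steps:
X = 0
r(f, X)*43 = 0*43 = 0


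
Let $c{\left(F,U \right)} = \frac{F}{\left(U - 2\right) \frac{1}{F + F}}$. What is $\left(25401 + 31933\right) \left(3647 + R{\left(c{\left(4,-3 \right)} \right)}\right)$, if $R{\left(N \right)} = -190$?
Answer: $198203638$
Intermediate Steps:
$c{\left(F,U \right)} = \frac{2 F^{2}}{-2 + U}$ ($c{\left(F,U \right)} = \frac{F}{\left(-2 + U\right) \frac{1}{2 F}} = \frac{F}{\frac{1}{2} \frac{1}{F} \left(-2 + U\right)} = F \frac{2 F}{-2 + U} = \frac{2 F^{2}}{-2 + U}$)
$\left(25401 + 31933\right) \left(3647 + R{\left(c{\left(4,-3 \right)} \right)}\right) = \left(25401 + 31933\right) \left(3647 - 190\right) = 57334 \cdot 3457 = 198203638$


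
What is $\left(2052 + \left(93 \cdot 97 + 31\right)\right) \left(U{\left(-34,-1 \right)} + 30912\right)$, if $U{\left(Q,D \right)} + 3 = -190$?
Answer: $341103776$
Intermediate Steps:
$U{\left(Q,D \right)} = -193$ ($U{\left(Q,D \right)} = -3 - 190 = -193$)
$\left(2052 + \left(93 \cdot 97 + 31\right)\right) \left(U{\left(-34,-1 \right)} + 30912\right) = \left(2052 + \left(93 \cdot 97 + 31\right)\right) \left(-193 + 30912\right) = \left(2052 + \left(9021 + 31\right)\right) 30719 = \left(2052 + 9052\right) 30719 = 11104 \cdot 30719 = 341103776$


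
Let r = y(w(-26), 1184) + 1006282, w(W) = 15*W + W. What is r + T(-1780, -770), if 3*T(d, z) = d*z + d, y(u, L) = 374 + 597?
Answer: 4390579/3 ≈ 1.4635e+6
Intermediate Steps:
w(W) = 16*W
y(u, L) = 971
T(d, z) = d/3 + d*z/3 (T(d, z) = (d*z + d)/3 = (d + d*z)/3 = d/3 + d*z/3)
r = 1007253 (r = 971 + 1006282 = 1007253)
r + T(-1780, -770) = 1007253 + (⅓)*(-1780)*(1 - 770) = 1007253 + (⅓)*(-1780)*(-769) = 1007253 + 1368820/3 = 4390579/3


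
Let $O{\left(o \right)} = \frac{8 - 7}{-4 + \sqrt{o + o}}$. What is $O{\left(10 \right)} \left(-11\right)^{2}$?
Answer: $121 + \frac{121 \sqrt{5}}{2} \approx 256.28$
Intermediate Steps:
$O{\left(o \right)} = \frac{1}{-4 + \sqrt{2} \sqrt{o}}$ ($O{\left(o \right)} = 1 \frac{1}{-4 + \sqrt{2 o}} = 1 \frac{1}{-4 + \sqrt{2} \sqrt{o}} = \frac{1}{-4 + \sqrt{2} \sqrt{o}}$)
$O{\left(10 \right)} \left(-11\right)^{2} = \frac{\left(-11\right)^{2}}{-4 + \sqrt{2} \sqrt{10}} = \frac{1}{-4 + 2 \sqrt{5}} \cdot 121 = \frac{121}{-4 + 2 \sqrt{5}}$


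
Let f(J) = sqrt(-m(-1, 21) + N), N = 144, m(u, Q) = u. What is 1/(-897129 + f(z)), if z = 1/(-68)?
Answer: -897129/804840442496 - sqrt(145)/804840442496 ≈ -1.1147e-6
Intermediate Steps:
z = -1/68 ≈ -0.014706
f(J) = sqrt(145) (f(J) = sqrt(-1*(-1) + 144) = sqrt(1 + 144) = sqrt(145))
1/(-897129 + f(z)) = 1/(-897129 + sqrt(145))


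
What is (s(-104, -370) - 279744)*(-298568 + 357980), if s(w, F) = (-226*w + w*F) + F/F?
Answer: -12937497708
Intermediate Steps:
s(w, F) = 1 - 226*w + F*w (s(w, F) = (-226*w + F*w) + 1 = 1 - 226*w + F*w)
(s(-104, -370) - 279744)*(-298568 + 357980) = ((1 - 226*(-104) - 370*(-104)) - 279744)*(-298568 + 357980) = ((1 + 23504 + 38480) - 279744)*59412 = (61985 - 279744)*59412 = -217759*59412 = -12937497708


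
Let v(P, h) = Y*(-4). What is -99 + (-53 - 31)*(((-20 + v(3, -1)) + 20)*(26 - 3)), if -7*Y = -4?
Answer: 4317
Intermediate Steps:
Y = 4/7 (Y = -⅐*(-4) = 4/7 ≈ 0.57143)
v(P, h) = -16/7 (v(P, h) = (4/7)*(-4) = -16/7)
-99 + (-53 - 31)*(((-20 + v(3, -1)) + 20)*(26 - 3)) = -99 + (-53 - 31)*(((-20 - 16/7) + 20)*(26 - 3)) = -99 - 84*(-156/7 + 20)*23 = -99 - (-192)*23 = -99 - 84*(-368/7) = -99 + 4416 = 4317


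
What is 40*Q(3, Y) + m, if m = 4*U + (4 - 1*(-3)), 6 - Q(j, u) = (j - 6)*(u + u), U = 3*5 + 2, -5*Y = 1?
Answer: 267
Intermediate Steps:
Y = -1/5 (Y = -1/5*1 = -1/5 ≈ -0.20000)
U = 17 (U = 15 + 2 = 17)
Q(j, u) = 6 - 2*u*(-6 + j) (Q(j, u) = 6 - (j - 6)*(u + u) = 6 - (-6 + j)*2*u = 6 - 2*u*(-6 + j))
m = 75 (m = 4*17 + (4 - 1*(-3)) = 68 + (4 + 3) = 68 + 7 = 75)
40*Q(3, Y) + m = 40*(6 + 12*(-1/5) - 2*3*(-1/5)) + 75 = 40*(6 - 12/5 + 6/5) + 75 = 40*(24/5) + 75 = 192 + 75 = 267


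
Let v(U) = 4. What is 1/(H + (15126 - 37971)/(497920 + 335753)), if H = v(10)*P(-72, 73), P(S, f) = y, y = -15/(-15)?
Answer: 277891/1103949 ≈ 0.25172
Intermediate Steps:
y = 1 (y = -15*(-1/15) = 1)
P(S, f) = 1
H = 4 (H = 4*1 = 4)
1/(H + (15126 - 37971)/(497920 + 335753)) = 1/(4 + (15126 - 37971)/(497920 + 335753)) = 1/(4 - 22845/833673) = 1/(4 - 22845*1/833673) = 1/(4 - 7615/277891) = 1/(1103949/277891) = 277891/1103949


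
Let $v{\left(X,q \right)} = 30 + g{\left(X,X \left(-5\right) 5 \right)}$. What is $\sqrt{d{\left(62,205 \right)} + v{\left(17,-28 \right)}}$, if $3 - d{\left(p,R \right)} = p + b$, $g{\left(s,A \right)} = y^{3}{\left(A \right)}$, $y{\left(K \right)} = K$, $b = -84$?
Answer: $i \sqrt{76765570} \approx 8761.6 i$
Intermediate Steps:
$g{\left(s,A \right)} = A^{3}$
$v{\left(X,q \right)} = 30 - 15625 X^{3}$ ($v{\left(X,q \right)} = 30 + \left(X \left(-5\right) 5\right)^{3} = 30 + \left(- 5 X 5\right)^{3} = 30 + \left(- 25 X\right)^{3} = 30 - 15625 X^{3}$)
$d{\left(p,R \right)} = 87 - p$ ($d{\left(p,R \right)} = 3 - \left(p - 84\right) = 3 - \left(-84 + p\right) = 87 - p$)
$\sqrt{d{\left(62,205 \right)} + v{\left(17,-28 \right)}} = \sqrt{\left(87 - 62\right) + \left(30 - 15625 \cdot 17^{3}\right)} = \sqrt{\left(87 - 62\right) + \left(30 - 76765625\right)} = \sqrt{25 + \left(30 - 76765625\right)} = \sqrt{25 - 76765595} = \sqrt{-76765570} = i \sqrt{76765570}$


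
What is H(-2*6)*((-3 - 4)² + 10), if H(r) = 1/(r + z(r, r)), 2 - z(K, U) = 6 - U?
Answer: -59/28 ≈ -2.1071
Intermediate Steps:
z(K, U) = -4 + U (z(K, U) = 2 - (6 - U) = 2 + (-6 + U) = -4 + U)
H(r) = 1/(-4 + 2*r) (H(r) = 1/(r + (-4 + r)) = 1/(-4 + 2*r))
H(-2*6)*((-3 - 4)² + 10) = (1/(2*(-2 - 2*6)))*((-3 - 4)² + 10) = (1/(2*(-2 - 12)))*((-7)² + 10) = ((½)/(-14))*(49 + 10) = ((½)*(-1/14))*59 = -1/28*59 = -59/28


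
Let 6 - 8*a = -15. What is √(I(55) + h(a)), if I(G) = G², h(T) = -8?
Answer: √3017 ≈ 54.927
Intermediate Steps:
a = 21/8 (a = ¾ - ⅛*(-15) = ¾ + 15/8 = 21/8 ≈ 2.6250)
√(I(55) + h(a)) = √(55² - 8) = √(3025 - 8) = √3017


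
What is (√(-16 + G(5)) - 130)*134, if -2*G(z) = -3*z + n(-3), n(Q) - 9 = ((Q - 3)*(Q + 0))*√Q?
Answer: -17420 + 134*√(-13 - 9*I*√3) ≈ -17164.0 - 546.76*I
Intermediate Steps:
n(Q) = 9 + Q^(3/2)*(-3 + Q) (n(Q) = 9 + ((Q - 3)*(Q + 0))*√Q = 9 + ((-3 + Q)*Q)*√Q = 9 + (Q*(-3 + Q))*√Q = 9 + Q^(3/2)*(-3 + Q))
G(z) = -9/2 + 3*z/2 - 9*I*√3 (G(z) = -(-3*z + (9 + (-3)^(5/2) - (-9)*I*√3))/2 = -(-3*z + (9 + 9*I*√3 - (-9)*I*√3))/2 = -(-3*z + (9 + 9*I*√3 + 9*I*√3))/2 = -(-3*z + (9 + 18*I*√3))/2 = -(9 - 3*z + 18*I*√3)/2 = -9/2 + 3*z/2 - 9*I*√3)
(√(-16 + G(5)) - 130)*134 = (√(-16 + (-9/2 + (3/2)*5 - 9*I*√3)) - 130)*134 = (√(-16 + (-9/2 + 15/2 - 9*I*√3)) - 130)*134 = (√(-16 + (3 - 9*I*√3)) - 130)*134 = (√(-13 - 9*I*√3) - 130)*134 = (-130 + √(-13 - 9*I*√3))*134 = -17420 + 134*√(-13 - 9*I*√3)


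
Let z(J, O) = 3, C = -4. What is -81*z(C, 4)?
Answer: -243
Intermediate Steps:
-81*z(C, 4) = -81*3 = -243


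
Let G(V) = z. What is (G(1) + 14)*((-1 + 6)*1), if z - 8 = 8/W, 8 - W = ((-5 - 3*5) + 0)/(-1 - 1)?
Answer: 90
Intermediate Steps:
W = -2 (W = 8 - ((-5 - 3*5) + 0)/(-1 - 1) = 8 - ((-5 - 15) + 0)/(-2) = 8 - (-20 + 0)*(-1)/2 = 8 - (-20)*(-1)/2 = 8 - 1*10 = 8 - 10 = -2)
z = 4 (z = 8 + 8/(-2) = 8 + 8*(-1/2) = 8 - 4 = 4)
G(V) = 4
(G(1) + 14)*((-1 + 6)*1) = (4 + 14)*((-1 + 6)*1) = 18*(5*1) = 18*5 = 90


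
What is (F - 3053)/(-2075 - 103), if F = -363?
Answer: 1708/1089 ≈ 1.5684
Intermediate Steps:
(F - 3053)/(-2075 - 103) = (-363 - 3053)/(-2075 - 103) = -3416/(-2178) = -3416*(-1/2178) = 1708/1089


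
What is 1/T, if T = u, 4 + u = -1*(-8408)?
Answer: 1/8404 ≈ 0.00011899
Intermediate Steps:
u = 8404 (u = -4 - 1*(-8408) = -4 + 8408 = 8404)
T = 8404
1/T = 1/8404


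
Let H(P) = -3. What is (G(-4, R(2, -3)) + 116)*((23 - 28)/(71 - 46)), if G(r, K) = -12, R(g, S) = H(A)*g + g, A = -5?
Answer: -104/5 ≈ -20.800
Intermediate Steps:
R(g, S) = -2*g (R(g, S) = -3*g + g = -2*g)
(G(-4, R(2, -3)) + 116)*((23 - 28)/(71 - 46)) = (-12 + 116)*((23 - 28)/(71 - 46)) = 104*(-5/25) = 104*(-5*1/25) = 104*(-⅕) = -104/5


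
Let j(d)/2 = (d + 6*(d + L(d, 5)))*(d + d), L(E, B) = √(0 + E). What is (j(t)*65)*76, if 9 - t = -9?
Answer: 44815680 + 6402240*√2 ≈ 5.3870e+7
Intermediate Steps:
t = 18 (t = 9 - 1*(-9) = 9 + 9 = 18)
L(E, B) = √E
j(d) = 4*d*(6*√d + 7*d) (j(d) = 2*((d + 6*(d + √d))*(d + d)) = 2*((d + (6*d + 6*√d))*(2*d)) = 2*((6*√d + 7*d)*(2*d)) = 2*(2*d*(6*√d + 7*d)) = 4*d*(6*√d + 7*d))
(j(t)*65)*76 = ((24*18^(3/2) + 28*18²)*65)*76 = ((24*(54*√2) + 28*324)*65)*76 = ((1296*√2 + 9072)*65)*76 = ((9072 + 1296*√2)*65)*76 = (589680 + 84240*√2)*76 = 44815680 + 6402240*√2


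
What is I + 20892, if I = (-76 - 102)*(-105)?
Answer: 39582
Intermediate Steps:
I = 18690 (I = -178*(-105) = 18690)
I + 20892 = 18690 + 20892 = 39582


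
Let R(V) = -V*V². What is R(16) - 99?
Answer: -4195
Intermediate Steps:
R(V) = -V³
R(16) - 99 = -1*16³ - 99 = -1*4096 - 99 = -4096 - 99 = -4195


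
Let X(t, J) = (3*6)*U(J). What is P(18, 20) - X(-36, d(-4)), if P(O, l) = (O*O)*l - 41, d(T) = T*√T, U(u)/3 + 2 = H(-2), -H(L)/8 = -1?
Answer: 6115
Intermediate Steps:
H(L) = 8 (H(L) = -8*(-1) = 8)
U(u) = 18 (U(u) = -6 + 3*8 = -6 + 24 = 18)
d(T) = T^(3/2)
P(O, l) = -41 + l*O² (P(O, l) = O²*l - 41 = l*O² - 41 = -41 + l*O²)
X(t, J) = 324 (X(t, J) = (3*6)*18 = 18*18 = 324)
P(18, 20) - X(-36, d(-4)) = (-41 + 20*18²) - 1*324 = (-41 + 20*324) - 324 = (-41 + 6480) - 324 = 6439 - 324 = 6115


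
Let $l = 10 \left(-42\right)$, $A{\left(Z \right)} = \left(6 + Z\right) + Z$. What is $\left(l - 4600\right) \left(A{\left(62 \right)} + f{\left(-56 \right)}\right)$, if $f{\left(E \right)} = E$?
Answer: $-371480$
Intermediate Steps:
$A{\left(Z \right)} = 6 + 2 Z$
$l = -420$
$\left(l - 4600\right) \left(A{\left(62 \right)} + f{\left(-56 \right)}\right) = \left(-420 - 4600\right) \left(\left(6 + 2 \cdot 62\right) - 56\right) = - 5020 \left(\left(6 + 124\right) - 56\right) = - 5020 \left(130 - 56\right) = \left(-5020\right) 74 = -371480$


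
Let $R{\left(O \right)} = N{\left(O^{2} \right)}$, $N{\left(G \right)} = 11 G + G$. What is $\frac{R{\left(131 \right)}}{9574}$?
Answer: $\frac{102966}{4787} \approx 21.509$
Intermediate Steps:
$N{\left(G \right)} = 12 G$
$R{\left(O \right)} = 12 O^{2}$
$\frac{R{\left(131 \right)}}{9574} = \frac{12 \cdot 131^{2}}{9574} = 12 \cdot 17161 \cdot \frac{1}{9574} = 205932 \cdot \frac{1}{9574} = \frac{102966}{4787}$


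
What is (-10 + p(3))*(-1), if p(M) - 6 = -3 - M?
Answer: 10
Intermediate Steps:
p(M) = 3 - M (p(M) = 6 + (-3 - M) = 3 - M)
(-10 + p(3))*(-1) = (-10 + (3 - 1*3))*(-1) = (-10 + (3 - 3))*(-1) = (-10 + 0)*(-1) = -10*(-1) = 10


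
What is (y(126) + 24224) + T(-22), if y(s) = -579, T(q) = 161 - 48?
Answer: 23758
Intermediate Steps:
T(q) = 113
(y(126) + 24224) + T(-22) = (-579 + 24224) + 113 = 23645 + 113 = 23758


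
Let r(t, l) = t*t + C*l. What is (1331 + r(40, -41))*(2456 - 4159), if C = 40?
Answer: -2198573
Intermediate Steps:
r(t, l) = t**2 + 40*l (r(t, l) = t*t + 40*l = t**2 + 40*l)
(1331 + r(40, -41))*(2456 - 4159) = (1331 + (40**2 + 40*(-41)))*(2456 - 4159) = (1331 + (1600 - 1640))*(-1703) = (1331 - 40)*(-1703) = 1291*(-1703) = -2198573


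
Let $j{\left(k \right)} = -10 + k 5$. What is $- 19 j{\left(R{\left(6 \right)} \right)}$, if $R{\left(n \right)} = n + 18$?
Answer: $-2090$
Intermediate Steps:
$R{\left(n \right)} = 18 + n$
$j{\left(k \right)} = -10 + 5 k$
$- 19 j{\left(R{\left(6 \right)} \right)} = - 19 \left(-10 + 5 \left(18 + 6\right)\right) = - 19 \left(-10 + 5 \cdot 24\right) = - 19 \left(-10 + 120\right) = \left(-19\right) 110 = -2090$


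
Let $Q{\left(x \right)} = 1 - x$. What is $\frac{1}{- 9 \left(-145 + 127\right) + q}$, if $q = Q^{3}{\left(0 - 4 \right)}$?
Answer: $\frac{1}{287} \approx 0.0034843$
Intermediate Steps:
$q = 125$ ($q = \left(1 - \left(0 - 4\right)\right)^{3} = \left(1 - -4\right)^{3} = \left(1 + 4\right)^{3} = 5^{3} = 125$)
$\frac{1}{- 9 \left(-145 + 127\right) + q} = \frac{1}{- 9 \left(-145 + 127\right) + 125} = \frac{1}{\left(-9\right) \left(-18\right) + 125} = \frac{1}{162 + 125} = \frac{1}{287}$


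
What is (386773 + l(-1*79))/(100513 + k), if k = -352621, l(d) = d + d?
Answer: -386615/252108 ≈ -1.5335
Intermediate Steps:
l(d) = 2*d
(386773 + l(-1*79))/(100513 + k) = (386773 + 2*(-1*79))/(100513 - 352621) = (386773 + 2*(-79))/(-252108) = (386773 - 158)*(-1/252108) = 386615*(-1/252108) = -386615/252108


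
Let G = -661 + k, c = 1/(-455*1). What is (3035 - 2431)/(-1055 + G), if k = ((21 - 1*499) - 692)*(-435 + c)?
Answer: 1057/887664 ≈ 0.0011908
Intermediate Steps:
c = -1/455 (c = 1/(-455) = -1/455 ≈ -0.0021978)
k = 3562668/7 (k = ((21 - 1*499) - 692)*(-435 - 1/455) = ((21 - 499) - 692)*(-197926/455) = (-478 - 692)*(-197926/455) = -1170*(-197926/455) = 3562668/7 ≈ 5.0895e+5)
G = 3558041/7 (G = -661 + 3562668/7 = 3558041/7 ≈ 5.0829e+5)
(3035 - 2431)/(-1055 + G) = (3035 - 2431)/(-1055 + 3558041/7) = 604/(3550656/7) = 604*(7/3550656) = 1057/887664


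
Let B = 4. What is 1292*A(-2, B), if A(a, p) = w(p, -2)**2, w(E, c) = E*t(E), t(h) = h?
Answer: 330752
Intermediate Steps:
w(E, c) = E**2 (w(E, c) = E*E = E**2)
A(a, p) = p**4 (A(a, p) = (p**2)**2 = p**4)
1292*A(-2, B) = 1292*4**4 = 1292*256 = 330752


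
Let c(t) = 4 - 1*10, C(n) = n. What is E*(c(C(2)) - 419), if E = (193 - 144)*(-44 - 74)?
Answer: 2457350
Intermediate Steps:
c(t) = -6 (c(t) = 4 - 10 = -6)
E = -5782 (E = 49*(-118) = -5782)
E*(c(C(2)) - 419) = -5782*(-6 - 419) = -5782*(-425) = 2457350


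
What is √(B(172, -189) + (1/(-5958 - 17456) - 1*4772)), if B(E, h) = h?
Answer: I*√2719696602970/23414 ≈ 70.434*I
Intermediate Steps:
√(B(172, -189) + (1/(-5958 - 17456) - 1*4772)) = √(-189 + (1/(-5958 - 17456) - 1*4772)) = √(-189 + (1/(-23414) - 4772)) = √(-189 + (-1/23414 - 4772)) = √(-189 - 111731609/23414) = √(-116156855/23414) = I*√2719696602970/23414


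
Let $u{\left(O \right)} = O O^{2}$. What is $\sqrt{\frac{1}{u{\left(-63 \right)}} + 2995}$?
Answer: $\frac{2 \sqrt{1310558837}}{1323} \approx 54.727$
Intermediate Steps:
$u{\left(O \right)} = O^{3}$
$\sqrt{\frac{1}{u{\left(-63 \right)}} + 2995} = \sqrt{\frac{1}{\left(-63\right)^{3}} + 2995} = \sqrt{\frac{1}{-250047} + 2995} = \sqrt{- \frac{1}{250047} + 2995} = \sqrt{\frac{748890764}{250047}} = \frac{2 \sqrt{1310558837}}{1323}$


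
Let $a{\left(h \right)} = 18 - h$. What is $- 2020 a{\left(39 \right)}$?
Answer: $42420$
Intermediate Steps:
$- 2020 a{\left(39 \right)} = - 2020 \left(18 - 39\right) = \left(-2020\right) \left(-21\right) = 42420$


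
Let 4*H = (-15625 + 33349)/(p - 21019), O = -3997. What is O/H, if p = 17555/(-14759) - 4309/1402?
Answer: 82798014286731/4366036898 ≈ 18964.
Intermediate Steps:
p = -88208641/20692118 (p = 17555*(-1/14759) - 4309*1/1402 = -17555/14759 - 4309/1402 = -88208641/20692118 ≈ -4.2629)
H = -30562258286/145005278961 (H = ((-15625 + 33349)/(-88208641/20692118 - 21019))/4 = (17724/(-435015836883/20692118))/4 = (17724*(-20692118/435015836883))/4 = (¼)*(-122249033144/145005278961) = -30562258286/145005278961 ≈ -0.21077)
O/H = -3997/(-30562258286/145005278961) = -3997*(-145005278961/30562258286) = 82798014286731/4366036898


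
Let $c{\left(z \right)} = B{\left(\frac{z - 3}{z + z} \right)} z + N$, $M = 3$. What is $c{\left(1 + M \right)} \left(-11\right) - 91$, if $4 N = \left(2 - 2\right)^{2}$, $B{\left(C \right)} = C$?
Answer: $- \frac{193}{2} \approx -96.5$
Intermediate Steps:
$N = 0$ ($N = \frac{\left(2 - 2\right)^{2}}{4} = \frac{0^{2}}{4} = \frac{1}{4} \cdot 0 = 0$)
$c{\left(z \right)} = - \frac{3}{2} + \frac{z}{2}$ ($c{\left(z \right)} = \frac{z - 3}{z + z} z + 0 = \frac{-3 + z}{2 z} z + 0 = \left(- \frac{3}{2} + \frac{z}{2}\right) + 0 = - \frac{3}{2} + \frac{z}{2}$)
$c{\left(1 + M \right)} \left(-11\right) - 91 = \left(- \frac{3}{2} + \frac{1 + 3}{2}\right) \left(-11\right) - 91 = \left(- \frac{3}{2} + \frac{1}{2} \cdot 4\right) \left(-11\right) - 91 = \left(- \frac{3}{2} + 2\right) \left(-11\right) - 91 = \frac{1}{2} \left(-11\right) - 91 = - \frac{11}{2} - 91 = - \frac{193}{2}$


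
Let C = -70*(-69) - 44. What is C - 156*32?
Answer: -206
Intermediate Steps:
C = 4786 (C = 4830 - 44 = 4786)
C - 156*32 = 4786 - 156*32 = 4786 - 4992 = -206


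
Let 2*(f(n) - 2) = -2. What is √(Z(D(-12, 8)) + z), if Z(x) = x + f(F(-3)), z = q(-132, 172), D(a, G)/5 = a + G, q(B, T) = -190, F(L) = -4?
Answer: I*√209 ≈ 14.457*I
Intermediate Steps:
f(n) = 1 (f(n) = 2 + (½)*(-2) = 2 - 1 = 1)
D(a, G) = 5*G + 5*a (D(a, G) = 5*(a + G) = 5*(G + a) = 5*G + 5*a)
z = -190
Z(x) = 1 + x (Z(x) = x + 1 = 1 + x)
√(Z(D(-12, 8)) + z) = √((1 + (5*8 + 5*(-12))) - 190) = √((1 + (40 - 60)) - 190) = √((1 - 20) - 190) = √(-19 - 190) = √(-209) = I*√209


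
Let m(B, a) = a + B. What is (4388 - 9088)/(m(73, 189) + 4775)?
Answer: -4700/5037 ≈ -0.93309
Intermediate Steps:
m(B, a) = B + a
(4388 - 9088)/(m(73, 189) + 4775) = (4388 - 9088)/((73 + 189) + 4775) = -4700/(262 + 4775) = -4700/5037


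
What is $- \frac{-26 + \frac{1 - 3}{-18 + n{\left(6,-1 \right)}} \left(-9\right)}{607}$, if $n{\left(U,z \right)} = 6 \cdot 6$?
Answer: $\frac{25}{607} \approx 0.041186$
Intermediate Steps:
$n{\left(U,z \right)} = 36$
$- \frac{-26 + \frac{1 - 3}{-18 + n{\left(6,-1 \right)}} \left(-9\right)}{607} = - \frac{-26 + \frac{1 - 3}{-18 + 36} \left(-9\right)}{607} = - \frac{-26 + - \frac{2}{18} \left(-9\right)}{607} = - \frac{-26 + \left(-2\right) \frac{1}{18} \left(-9\right)}{607} = - \frac{-26 - -1}{607} = - \frac{-26 + 1}{607} = - \frac{-25}{607} = \left(-1\right) \left(- \frac{25}{607}\right) = \frac{25}{607}$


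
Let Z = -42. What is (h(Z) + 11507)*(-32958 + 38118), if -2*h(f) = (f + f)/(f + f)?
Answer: 59373540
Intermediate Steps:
h(f) = -½ (h(f) = -(f + f)/(2*(f + f)) = -2*f/(2*(2*f)) = -2*f*1/(2*f)/2 = -½*1 = -½)
(h(Z) + 11507)*(-32958 + 38118) = (-½ + 11507)*(-32958 + 38118) = (23013/2)*5160 = 59373540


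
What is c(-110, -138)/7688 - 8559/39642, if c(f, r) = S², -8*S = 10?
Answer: -175305737/812713856 ≈ -0.21570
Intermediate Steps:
S = -5/4 (S = -⅛*10 = -5/4 ≈ -1.2500)
c(f, r) = 25/16 (c(f, r) = (-5/4)² = 25/16)
c(-110, -138)/7688 - 8559/39642 = (25/16)/7688 - 8559/39642 = (25/16)*(1/7688) - 8559*1/39642 = 25/123008 - 2853/13214 = -175305737/812713856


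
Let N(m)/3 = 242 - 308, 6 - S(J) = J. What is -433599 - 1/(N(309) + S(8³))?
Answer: -305253695/704 ≈ -4.3360e+5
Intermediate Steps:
S(J) = 6 - J
N(m) = -198 (N(m) = 3*(242 - 308) = 3*(-66) = -198)
-433599 - 1/(N(309) + S(8³)) = -433599 - 1/(-198 + (6 - 1*8³)) = -433599 - 1/(-198 + (6 - 1*512)) = -433599 - 1/(-198 + (6 - 512)) = -433599 - 1/(-198 - 506) = -433599 - 1/(-704) = -433599 - 1*(-1/704) = -433599 + 1/704 = -305253695/704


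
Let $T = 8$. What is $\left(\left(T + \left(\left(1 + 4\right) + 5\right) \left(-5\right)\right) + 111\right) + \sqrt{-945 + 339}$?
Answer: $69 + i \sqrt{606} \approx 69.0 + 24.617 i$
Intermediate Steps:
$\left(\left(T + \left(\left(1 + 4\right) + 5\right) \left(-5\right)\right) + 111\right) + \sqrt{-945 + 339} = \left(\left(8 + \left(\left(1 + 4\right) + 5\right) \left(-5\right)\right) + 111\right) + \sqrt{-945 + 339} = \left(\left(8 + \left(5 + 5\right) \left(-5\right)\right) + 111\right) + \sqrt{-606} = \left(\left(8 + 10 \left(-5\right)\right) + 111\right) + i \sqrt{606} = \left(\left(8 - 50\right) + 111\right) + i \sqrt{606} = \left(-42 + 111\right) + i \sqrt{606} = 69 + i \sqrt{606}$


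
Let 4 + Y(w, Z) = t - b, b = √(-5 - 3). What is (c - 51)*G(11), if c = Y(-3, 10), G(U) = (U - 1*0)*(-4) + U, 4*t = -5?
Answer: 7425/4 + 66*I*√2 ≈ 1856.3 + 93.338*I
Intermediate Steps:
t = -5/4 (t = (¼)*(-5) = -5/4 ≈ -1.2500)
b = 2*I*√2 (b = √(-8) = 2*I*√2 ≈ 2.8284*I)
Y(w, Z) = -21/4 - 2*I*√2 (Y(w, Z) = -4 + (-5/4 - 2*I*√2) = -21/4 - 2*I*√2)
G(U) = -3*U (G(U) = (U + 0)*(-4) + U = U*(-4) + U = -4*U + U = -3*U)
c = -21/4 - 2*I*√2 ≈ -5.25 - 2.8284*I
(c - 51)*G(11) = ((-21/4 - 2*I*√2) - 51)*(-3*11) = (-225/4 - 2*I*√2)*(-33) = 7425/4 + 66*I*√2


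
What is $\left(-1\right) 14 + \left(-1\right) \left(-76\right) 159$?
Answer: $12070$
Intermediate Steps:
$\left(-1\right) 14 + \left(-1\right) \left(-76\right) 159 = -14 + 76 \cdot 159 = -14 + 12084 = 12070$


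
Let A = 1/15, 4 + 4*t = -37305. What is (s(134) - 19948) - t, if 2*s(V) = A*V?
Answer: -636977/60 ≈ -10616.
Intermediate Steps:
t = -37309/4 (t = -1 + (¼)*(-37305) = -1 - 37305/4 = -37309/4 ≈ -9327.3)
A = 1/15 ≈ 0.066667
s(V) = V/30 (s(V) = (V/15)/2 = V/30)
(s(134) - 19948) - t = ((1/30)*134 - 19948) - 1*(-37309/4) = (67/15 - 19948) + 37309/4 = -299153/15 + 37309/4 = -636977/60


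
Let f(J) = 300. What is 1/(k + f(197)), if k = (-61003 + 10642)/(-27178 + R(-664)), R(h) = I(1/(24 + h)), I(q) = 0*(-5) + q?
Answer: 17393921/5250407340 ≈ 0.0033129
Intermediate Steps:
I(q) = q (I(q) = 0 + q = q)
R(h) = 1/(24 + h)
k = 32231040/17393921 (k = (-61003 + 10642)/(-27178 + 1/(24 - 664)) = -50361/(-27178 + 1/(-640)) = -50361/(-27178 - 1/640) = -50361/(-17393921/640) = -50361*(-640/17393921) = 32231040/17393921 ≈ 1.8530)
1/(k + f(197)) = 1/(32231040/17393921 + 300) = 1/(5250407340/17393921) = 17393921/5250407340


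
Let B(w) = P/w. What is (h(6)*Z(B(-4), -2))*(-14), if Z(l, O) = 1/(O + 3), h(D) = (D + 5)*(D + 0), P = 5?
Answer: -924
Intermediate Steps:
h(D) = D*(5 + D) (h(D) = (5 + D)*D = D*(5 + D))
B(w) = 5/w
Z(l, O) = 1/(3 + O)
(h(6)*Z(B(-4), -2))*(-14) = ((6*(5 + 6))/(3 - 2))*(-14) = ((6*11)/1)*(-14) = (66*1)*(-14) = 66*(-14) = -924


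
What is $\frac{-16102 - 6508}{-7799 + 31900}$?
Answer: $- \frac{3230}{3443} \approx -0.93814$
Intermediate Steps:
$\frac{-16102 - 6508}{-7799 + 31900} = \frac{-16102 - 6508}{24101} = \left(-16102 - 6508\right) \frac{1}{24101} = \left(-22610\right) \frac{1}{24101} = - \frac{3230}{3443}$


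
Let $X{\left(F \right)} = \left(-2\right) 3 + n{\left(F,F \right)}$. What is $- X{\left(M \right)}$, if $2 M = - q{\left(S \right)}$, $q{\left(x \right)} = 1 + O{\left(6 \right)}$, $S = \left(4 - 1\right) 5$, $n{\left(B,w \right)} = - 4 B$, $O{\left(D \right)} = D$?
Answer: $-8$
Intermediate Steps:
$S = 15$ ($S = 3 \cdot 5 = 15$)
$q{\left(x \right)} = 7$ ($q{\left(x \right)} = 1 + 6 = 7$)
$M = - \frac{7}{2}$ ($M = \frac{\left(-1\right) 7}{2} = \frac{1}{2} \left(-7\right) = - \frac{7}{2} \approx -3.5$)
$X{\left(F \right)} = -6 - 4 F$ ($X{\left(F \right)} = \left(-2\right) 3 - 4 F = -6 - 4 F$)
$- X{\left(M \right)} = - (-6 - -14) = - (-6 + 14) = \left(-1\right) 8 = -8$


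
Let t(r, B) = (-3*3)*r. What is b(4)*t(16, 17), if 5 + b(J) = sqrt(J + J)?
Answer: 720 - 288*sqrt(2) ≈ 312.71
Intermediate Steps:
b(J) = -5 + sqrt(2)*sqrt(J) (b(J) = -5 + sqrt(J + J) = -5 + sqrt(2*J) = -5 + sqrt(2)*sqrt(J))
t(r, B) = -9*r
b(4)*t(16, 17) = (-5 + sqrt(2)*sqrt(4))*(-9*16) = (-5 + sqrt(2)*2)*(-144) = (-5 + 2*sqrt(2))*(-144) = 720 - 288*sqrt(2)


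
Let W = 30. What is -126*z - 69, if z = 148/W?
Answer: -3453/5 ≈ -690.60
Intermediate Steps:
z = 74/15 (z = 148/30 = 148*(1/30) = 74/15 ≈ 4.9333)
-126*z - 69 = -126*74/15 - 69 = -3108/5 - 69 = -3453/5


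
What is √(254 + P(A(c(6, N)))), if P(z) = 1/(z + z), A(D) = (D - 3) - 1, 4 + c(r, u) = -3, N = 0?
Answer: √122914/22 ≈ 15.936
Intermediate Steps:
c(r, u) = -7 (c(r, u) = -4 - 3 = -7)
A(D) = -4 + D (A(D) = (-3 + D) - 1 = -4 + D)
P(z) = 1/(2*z)
√(254 + P(A(c(6, N)))) = √(254 + 1/(2*(-4 - 7))) = √(254 + (½)/(-11)) = √(254 + (½)*(-1/11)) = √(254 - 1/22) = √(5587/22) = √122914/22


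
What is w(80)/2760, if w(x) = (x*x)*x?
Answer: 12800/69 ≈ 185.51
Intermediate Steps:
w(x) = x³ (w(x) = x²*x = x³)
w(80)/2760 = 80³/2760 = 512000*(1/2760) = 12800/69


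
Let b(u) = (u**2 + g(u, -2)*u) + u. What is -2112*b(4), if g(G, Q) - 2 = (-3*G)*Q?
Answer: -261888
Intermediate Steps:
g(G, Q) = 2 - 3*G*Q (g(G, Q) = 2 + (-3*G)*Q = 2 - 3*G*Q)
b(u) = u + u**2 + u*(2 + 6*u) (b(u) = (u**2 + (2 - 3*u*(-2))*u) + u = (u**2 + (2 + 6*u)*u) + u = (u**2 + u*(2 + 6*u)) + u = u + u**2 + u*(2 + 6*u))
-2112*b(4) = -8448*(3 + 7*4) = -8448*(3 + 28) = -8448*31 = -2112*124 = -261888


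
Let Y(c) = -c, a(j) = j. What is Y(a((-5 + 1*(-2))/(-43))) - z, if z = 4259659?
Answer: -183165344/43 ≈ -4.2597e+6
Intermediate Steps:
Y(a((-5 + 1*(-2))/(-43))) - z = -(-5 + 1*(-2))/(-43) - 1*4259659 = -(-5 - 2)*(-1)/43 - 4259659 = -(-7)*(-1)/43 - 4259659 = -1*7/43 - 4259659 = -7/43 - 4259659 = -183165344/43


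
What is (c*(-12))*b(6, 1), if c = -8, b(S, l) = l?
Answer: 96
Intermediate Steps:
(c*(-12))*b(6, 1) = -8*(-12)*1 = 96*1 = 96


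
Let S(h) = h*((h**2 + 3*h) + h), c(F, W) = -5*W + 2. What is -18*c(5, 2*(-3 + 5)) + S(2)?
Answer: 348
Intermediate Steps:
c(F, W) = 2 - 5*W
S(h) = h*(h**2 + 4*h)
-18*c(5, 2*(-3 + 5)) + S(2) = -18*(2 - 10*(-3 + 5)) + 2**2*(4 + 2) = -18*(2 - 10*2) + 4*6 = -18*(2 - 5*4) + 24 = -18*(2 - 20) + 24 = -18*(-18) + 24 = 324 + 24 = 348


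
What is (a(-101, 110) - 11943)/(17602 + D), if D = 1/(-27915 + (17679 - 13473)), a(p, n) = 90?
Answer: -281022777/417325817 ≈ -0.67339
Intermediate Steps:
D = -1/23709 (D = 1/(-27915 + 4206) = 1/(-23709) = -1/23709 ≈ -4.2178e-5)
(a(-101, 110) - 11943)/(17602 + D) = (90 - 11943)/(17602 - 1/23709) = -11853/417325817/23709 = -11853*23709/417325817 = -281022777/417325817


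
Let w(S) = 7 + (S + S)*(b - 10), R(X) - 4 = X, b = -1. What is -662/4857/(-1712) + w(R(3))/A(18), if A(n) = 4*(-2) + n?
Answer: -305581357/20787960 ≈ -14.700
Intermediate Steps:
R(X) = 4 + X
A(n) = -8 + n
w(S) = 7 - 22*S (w(S) = 7 + (S + S)*(-1 - 10) = 7 + (2*S)*(-11) = 7 - 22*S)
-662/4857/(-1712) + w(R(3))/A(18) = -662/4857/(-1712) + (7 - 22*(4 + 3))/(-8 + 18) = -662*1/4857*(-1/1712) + (7 - 22*7)/10 = -662/4857*(-1/1712) + (7 - 154)*(⅒) = 331/4157592 - 147*⅒ = 331/4157592 - 147/10 = -305581357/20787960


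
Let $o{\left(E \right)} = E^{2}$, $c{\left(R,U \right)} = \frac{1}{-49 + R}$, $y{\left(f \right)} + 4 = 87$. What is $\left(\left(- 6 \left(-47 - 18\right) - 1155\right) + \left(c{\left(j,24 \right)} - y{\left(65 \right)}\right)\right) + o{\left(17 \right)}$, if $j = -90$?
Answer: $- \frac{77702}{139} \approx -559.01$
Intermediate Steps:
$y{\left(f \right)} = 83$ ($y{\left(f \right)} = -4 + 87 = 83$)
$\left(\left(- 6 \left(-47 - 18\right) - 1155\right) + \left(c{\left(j,24 \right)} - y{\left(65 \right)}\right)\right) + o{\left(17 \right)} = \left(\left(- 6 \left(-47 - 18\right) - 1155\right) + \left(\frac{1}{-49 - 90} - 83\right)\right) + 17^{2} = \left(\left(\left(-6\right) \left(-65\right) - 1155\right) - \left(83 - \frac{1}{-139}\right)\right) + 289 = \left(\left(390 - 1155\right) - \frac{11538}{139}\right) + 289 = \left(-765 - \frac{11538}{139}\right) + 289 = - \frac{117873}{139} + 289 = - \frac{77702}{139}$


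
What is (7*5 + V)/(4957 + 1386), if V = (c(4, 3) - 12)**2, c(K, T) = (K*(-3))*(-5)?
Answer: 2339/6343 ≈ 0.36875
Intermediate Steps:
c(K, T) = 15*K (c(K, T) = -3*K*(-5) = 15*K)
V = 2304 (V = (15*4 - 12)**2 = (60 - 12)**2 = 48**2 = 2304)
(7*5 + V)/(4957 + 1386) = (7*5 + 2304)/(4957 + 1386) = (35 + 2304)/6343 = 2339*(1/6343) = 2339/6343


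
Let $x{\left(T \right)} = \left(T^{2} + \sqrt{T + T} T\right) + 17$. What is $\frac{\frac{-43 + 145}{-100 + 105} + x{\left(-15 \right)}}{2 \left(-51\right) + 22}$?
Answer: $- \frac{82}{25} + \frac{3 i \sqrt{30}}{16} \approx -3.28 + 1.027 i$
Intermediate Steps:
$x{\left(T \right)} = 17 + T^{2} + \sqrt{2} T^{\frac{3}{2}}$ ($x{\left(T \right)} = \left(T^{2} + \sqrt{2 T} T\right) + 17 = \left(T^{2} + \sqrt{2} \sqrt{T} T\right) + 17 = \left(T^{2} + \sqrt{2} T^{\frac{3}{2}}\right) + 17 = 17 + T^{2} + \sqrt{2} T^{\frac{3}{2}}$)
$\frac{\frac{-43 + 145}{-100 + 105} + x{\left(-15 \right)}}{2 \left(-51\right) + 22} = \frac{\frac{-43 + 145}{-100 + 105} + \left(17 + \left(-15\right)^{2} + \sqrt{2} \left(-15\right)^{\frac{3}{2}}\right)}{2 \left(-51\right) + 22} = \frac{\frac{102}{5} + \left(17 + 225 + \sqrt{2} \left(- 15 i \sqrt{15}\right)\right)}{-102 + 22} = \frac{102 \cdot \frac{1}{5} + \left(17 + 225 - 15 i \sqrt{30}\right)}{-80} = \left(\frac{102}{5} + \left(242 - 15 i \sqrt{30}\right)\right) \left(- \frac{1}{80}\right) = \left(\frac{1312}{5} - 15 i \sqrt{30}\right) \left(- \frac{1}{80}\right) = - \frac{82}{25} + \frac{3 i \sqrt{30}}{16}$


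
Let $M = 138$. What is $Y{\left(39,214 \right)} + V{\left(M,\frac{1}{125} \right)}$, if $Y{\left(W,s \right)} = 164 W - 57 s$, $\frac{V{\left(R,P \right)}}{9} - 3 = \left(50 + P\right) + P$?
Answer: $- \frac{665607}{125} \approx -5324.9$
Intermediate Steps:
$V{\left(R,P \right)} = 477 + 18 P$ ($V{\left(R,P \right)} = 27 + 9 \left(\left(50 + P\right) + P\right) = 27 + 9 \left(50 + 2 P\right) = 27 + \left(450 + 18 P\right) = 477 + 18 P$)
$Y{\left(W,s \right)} = - 57 s + 164 W$
$Y{\left(39,214 \right)} + V{\left(M,\frac{1}{125} \right)} = \left(\left(-57\right) 214 + 164 \cdot 39\right) + \left(477 + \frac{18}{125}\right) = \left(-12198 + 6396\right) + \left(477 + 18 \cdot \frac{1}{125}\right) = -5802 + \left(477 + \frac{18}{125}\right) = -5802 + \frac{59643}{125} = - \frac{665607}{125}$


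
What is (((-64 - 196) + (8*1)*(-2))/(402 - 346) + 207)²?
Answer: 8003241/196 ≈ 40833.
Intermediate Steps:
(((-64 - 196) + (8*1)*(-2))/(402 - 346) + 207)² = ((-260 + 8*(-2))/56 + 207)² = ((-260 - 16)*(1/56) + 207)² = (-276*1/56 + 207)² = (-69/14 + 207)² = (2829/14)² = 8003241/196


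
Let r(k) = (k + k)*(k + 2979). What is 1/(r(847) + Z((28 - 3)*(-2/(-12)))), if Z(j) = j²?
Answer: 36/233325409 ≈ 1.5429e-7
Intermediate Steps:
r(k) = 2*k*(2979 + k) (r(k) = (2*k)*(2979 + k) = 2*k*(2979 + k))
1/(r(847) + Z((28 - 3)*(-2/(-12)))) = 1/(2*847*(2979 + 847) + ((28 - 3)*(-2/(-12)))²) = 1/(2*847*3826 + (25*(-2*(-1/12)))²) = 1/(6481244 + (25*(⅙))²) = 1/(6481244 + (25/6)²) = 1/(6481244 + 625/36) = 1/(233325409/36) = 36/233325409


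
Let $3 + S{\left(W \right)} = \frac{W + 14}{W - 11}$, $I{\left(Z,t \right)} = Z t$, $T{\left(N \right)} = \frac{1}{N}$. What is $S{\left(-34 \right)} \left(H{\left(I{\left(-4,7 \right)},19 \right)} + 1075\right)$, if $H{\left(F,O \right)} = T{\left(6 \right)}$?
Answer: $- \frac{148373}{54} \approx -2747.6$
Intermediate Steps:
$S{\left(W \right)} = -3 + \frac{14 + W}{-11 + W}$ ($S{\left(W \right)} = -3 + \frac{W + 14}{W - 11} = -3 + \frac{14 + W}{W - 11} = -3 + \frac{14 + W}{-11 + W}$)
$H{\left(F,O \right)} = \frac{1}{6}$
$S{\left(-34 \right)} \left(H{\left(I{\left(-4,7 \right)},19 \right)} + 1075\right) = \frac{47 - -68}{-11 - 34} \left(\frac{1}{6} + 1075\right) = \frac{47 + 68}{-45} \cdot \frac{6451}{6} = \left(- \frac{1}{45}\right) 115 \cdot \frac{6451}{6} = \left(- \frac{23}{9}\right) \frac{6451}{6} = - \frac{148373}{54}$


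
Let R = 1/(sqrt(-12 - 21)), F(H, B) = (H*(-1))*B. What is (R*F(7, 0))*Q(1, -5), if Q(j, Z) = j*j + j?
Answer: 0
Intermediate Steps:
Q(j, Z) = j + j**2 (Q(j, Z) = j**2 + j = j + j**2)
F(H, B) = -B*H (F(H, B) = (-H)*B = -B*H)
R = -I*sqrt(33)/33 (R = 1/(sqrt(-33)) = 1/(I*sqrt(33)) = -I*sqrt(33)/33 ≈ -0.17408*I)
(R*F(7, 0))*Q(1, -5) = ((-I*sqrt(33)/33)*(-1*0*7))*(1*(1 + 1)) = (-I*sqrt(33)/33*0)*(1*2) = 0*2 = 0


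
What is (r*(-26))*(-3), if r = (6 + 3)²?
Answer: 6318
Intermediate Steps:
r = 81 (r = 9² = 81)
(r*(-26))*(-3) = (81*(-26))*(-3) = -2106*(-3) = 6318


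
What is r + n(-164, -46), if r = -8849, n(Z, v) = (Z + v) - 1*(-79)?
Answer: -8980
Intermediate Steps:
n(Z, v) = 79 + Z + v (n(Z, v) = (Z + v) + 79 = 79 + Z + v)
r + n(-164, -46) = -8849 + (79 - 164 - 46) = -8849 - 131 = -8980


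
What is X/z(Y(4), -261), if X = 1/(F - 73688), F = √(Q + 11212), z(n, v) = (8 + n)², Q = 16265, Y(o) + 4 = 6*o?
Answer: -9211/532129598966 - 3*√3053/4257036791728 ≈ -1.7349e-8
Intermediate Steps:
Y(o) = -4 + 6*o
F = 3*√3053 (F = √(16265 + 11212) = √27477 = 3*√3053 ≈ 165.76)
X = 1/(-73688 + 3*√3053) (X = 1/(3*√3053 - 73688) = 1/(-73688 + 3*√3053) ≈ -1.3601e-5)
X/z(Y(4), -261) = (-73688/5429893867 - 3*√3053/5429893867)/((8 + (-4 + 6*4))²) = (-73688/5429893867 - 3*√3053/5429893867)/((8 + (-4 + 24))²) = (-73688/5429893867 - 3*√3053/5429893867)/((8 + 20)²) = (-73688/5429893867 - 3*√3053/5429893867)/(28²) = (-73688/5429893867 - 3*√3053/5429893867)/784 = (-73688/5429893867 - 3*√3053/5429893867)*(1/784) = -9211/532129598966 - 3*√3053/4257036791728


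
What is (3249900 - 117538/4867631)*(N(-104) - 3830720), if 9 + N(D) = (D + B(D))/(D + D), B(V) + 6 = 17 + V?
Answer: -6302346899342175257235/506233624 ≈ -1.2449e+13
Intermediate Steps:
B(V) = 11 + V (B(V) = -6 + (17 + V) = 11 + V)
N(D) = -9 + (11 + 2*D)/(2*D) (N(D) = -9 + (D + (11 + D))/(D + D) = -9 + (11 + 2*D)/((2*D)) = -9 + (11 + 2*D)*(1/(2*D)) = -9 + (11 + 2*D)/(2*D))
(3249900 - 117538/4867631)*(N(-104) - 3830720) = (3249900 - 117538/4867631)*((-8 + (11/2)/(-104)) - 3830720) = (3249900 - 117538*1/4867631)*((-8 + (11/2)*(-1/104)) - 3830720) = (3249900 - 117538/4867631)*((-8 - 11/208) - 3830720) = 15819313869362*(-1675/208 - 3830720)/4867631 = (15819313869362/4867631)*(-796791435/208) = -6302346899342175257235/506233624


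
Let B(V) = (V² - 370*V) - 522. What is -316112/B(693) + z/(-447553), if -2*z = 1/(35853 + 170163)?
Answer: -21143634139055/14936898773376 ≈ -1.4155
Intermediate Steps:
z = -1/412032 (z = -1/(2*(35853 + 170163)) = -½/206016 = -½*1/206016 = -1/412032 ≈ -2.4270e-6)
B(V) = -522 + V² - 370*V
-316112/B(693) + z/(-447553) = -316112/(-522 + 693² - 370*693) - 1/412032/(-447553) = -316112/(-522 + 480249 - 256410) - 1/412032*(-1/447553) = -316112/223317 + 1/184406157696 = -21143634139055/14936898773376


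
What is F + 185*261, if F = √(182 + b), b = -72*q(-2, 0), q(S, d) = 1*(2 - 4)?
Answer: 48285 + √326 ≈ 48303.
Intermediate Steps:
q(S, d) = -2 (q(S, d) = 1*(-2) = -2)
b = 144 (b = -72*(-2) = 144)
F = √326 (F = √(182 + 144) = √326 ≈ 18.055)
F + 185*261 = √326 + 185*261 = √326 + 48285 = 48285 + √326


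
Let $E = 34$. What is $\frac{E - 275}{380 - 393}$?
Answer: $\frac{241}{13} \approx 18.538$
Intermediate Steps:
$\frac{E - 275}{380 - 393} = \frac{34 - 275}{380 - 393} = - \frac{241}{-13} = \left(-241\right) \left(- \frac{1}{13}\right) = \frac{241}{13}$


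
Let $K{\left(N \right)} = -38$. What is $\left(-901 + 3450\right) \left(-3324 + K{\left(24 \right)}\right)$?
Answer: $-8569738$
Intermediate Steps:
$\left(-901 + 3450\right) \left(-3324 + K{\left(24 \right)}\right) = \left(-901 + 3450\right) \left(-3324 - 38\right) = 2549 \left(-3362\right) = -8569738$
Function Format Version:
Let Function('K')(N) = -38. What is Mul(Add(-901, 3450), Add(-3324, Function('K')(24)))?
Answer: -8569738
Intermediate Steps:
Mul(Add(-901, 3450), Add(-3324, Function('K')(24))) = Mul(Add(-901, 3450), Add(-3324, -38)) = Mul(2549, -3362) = -8569738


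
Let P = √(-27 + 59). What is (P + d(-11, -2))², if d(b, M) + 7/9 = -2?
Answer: 3217/81 - 200*√2/9 ≈ 8.2891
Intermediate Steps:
d(b, M) = -25/9 (d(b, M) = -7/9 - 2 = -25/9)
P = 4*√2 (P = √32 = 4*√2 ≈ 5.6569)
(P + d(-11, -2))² = (4*√2 - 25/9)² = (-25/9 + 4*√2)²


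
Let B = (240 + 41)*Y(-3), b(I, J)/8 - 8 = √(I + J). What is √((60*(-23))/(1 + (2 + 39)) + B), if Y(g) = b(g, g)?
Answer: √(879606 + 110152*I*√6)/7 ≈ 135.51 + 20.317*I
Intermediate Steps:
b(I, J) = 64 + 8*√(I + J)
Y(g) = 64 + 8*√2*√g (Y(g) = 64 + 8*√(g + g) = 64 + 8*√(2*g) = 64 + 8*(√2*√g) = 64 + 8*√2*√g)
B = 17984 + 2248*I*√6 (B = (240 + 41)*(64 + 8*√2*√(-3)) = 281*(64 + 8*√2*(I*√3)) = 281*(64 + 8*I*√6) = 17984 + 2248*I*√6 ≈ 17984.0 + 5506.5*I)
√((60*(-23))/(1 + (2 + 39)) + B) = √((60*(-23))/(1 + (2 + 39)) + (17984 + 2248*I*√6)) = √(-1380/(1 + 41) + (17984 + 2248*I*√6)) = √(-1380/42 + (17984 + 2248*I*√6)) = √(-1380*1/42 + (17984 + 2248*I*√6)) = √(-230/7 + (17984 + 2248*I*√6)) = √(125658/7 + 2248*I*√6)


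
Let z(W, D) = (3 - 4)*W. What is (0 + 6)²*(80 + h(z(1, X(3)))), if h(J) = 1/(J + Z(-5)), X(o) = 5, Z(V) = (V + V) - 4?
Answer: 14388/5 ≈ 2877.6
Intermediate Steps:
Z(V) = -4 + 2*V (Z(V) = 2*V - 4 = -4 + 2*V)
z(W, D) = -W
h(J) = 1/(-14 + J) (h(J) = 1/(J + (-4 + 2*(-5))) = 1/(J + (-4 - 10)) = 1/(J - 14) = 1/(-14 + J))
(0 + 6)²*(80 + h(z(1, X(3)))) = (0 + 6)²*(80 + 1/(-14 - 1*1)) = 6²*(80 + 1/(-14 - 1)) = 36*(80 + 1/(-15)) = 36*(80 - 1/15) = 36*(1199/15) = 14388/5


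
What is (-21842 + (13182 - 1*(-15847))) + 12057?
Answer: 19244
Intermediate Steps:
(-21842 + (13182 - 1*(-15847))) + 12057 = (-21842 + (13182 + 15847)) + 12057 = (-21842 + 29029) + 12057 = 7187 + 12057 = 19244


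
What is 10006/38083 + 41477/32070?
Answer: 1900461011/1221321810 ≈ 1.5561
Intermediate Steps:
10006/38083 + 41477/32070 = 1900461011/1221321810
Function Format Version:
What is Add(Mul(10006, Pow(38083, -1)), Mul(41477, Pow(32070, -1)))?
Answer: Rational(1900461011, 1221321810) ≈ 1.5561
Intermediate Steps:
Add(Mul(10006, Pow(38083, -1)), Mul(41477, Pow(32070, -1))) = Add(Mul(10006, Rational(1, 38083)), Mul(41477, Rational(1, 32070))) = Add(Rational(10006, 38083), Rational(41477, 32070)) = Rational(1900461011, 1221321810)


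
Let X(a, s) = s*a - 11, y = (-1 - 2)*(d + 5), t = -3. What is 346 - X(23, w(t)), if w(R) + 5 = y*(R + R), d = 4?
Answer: -3254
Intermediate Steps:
y = -27 (y = (-1 - 2)*(4 + 5) = -3*9 = -27)
w(R) = -5 - 54*R (w(R) = -5 - 27*(R + R) = -5 - 54*R)
X(a, s) = -11 + a*s (X(a, s) = a*s - 11 = -11 + a*s)
346 - X(23, w(t)) = 346 - (-11 + 23*(-5 - 54*(-3))) = 346 - (-11 + 23*(-5 + 162)) = 346 - (-11 + 23*157) = 346 - (-11 + 3611) = 346 - 1*3600 = 346 - 3600 = -3254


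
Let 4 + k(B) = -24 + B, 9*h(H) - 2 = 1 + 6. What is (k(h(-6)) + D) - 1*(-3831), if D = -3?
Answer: 3801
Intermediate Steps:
h(H) = 1 (h(H) = 2/9 + (1 + 6)/9 = 2/9 + (⅑)*7 = 2/9 + 7/9 = 1)
k(B) = -28 + B (k(B) = -4 + (-24 + B) = -28 + B)
(k(h(-6)) + D) - 1*(-3831) = ((-28 + 1) - 3) - 1*(-3831) = (-27 - 3) + 3831 = -30 + 3831 = 3801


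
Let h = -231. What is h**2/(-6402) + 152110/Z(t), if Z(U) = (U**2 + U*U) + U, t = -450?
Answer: -62464801/7848270 ≈ -7.9591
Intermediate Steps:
Z(U) = U + 2*U**2 (Z(U) = (U**2 + U**2) + U = 2*U**2 + U = U + 2*U**2)
h**2/(-6402) + 152110/Z(t) = (-231)**2/(-6402) + 152110/((-450*(1 + 2*(-450)))) = 53361*(-1/6402) + 152110/((-450*(1 - 900))) = -1617/194 + 152110/((-450*(-899))) = -1617/194 + 152110/404550 = -1617/194 + 152110*(1/404550) = -1617/194 + 15211/40455 = -62464801/7848270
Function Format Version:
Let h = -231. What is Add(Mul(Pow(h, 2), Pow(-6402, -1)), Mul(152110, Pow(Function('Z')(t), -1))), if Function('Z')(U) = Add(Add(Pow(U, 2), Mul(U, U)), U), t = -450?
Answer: Rational(-62464801, 7848270) ≈ -7.9591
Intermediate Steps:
Function('Z')(U) = Add(U, Mul(2, Pow(U, 2))) (Function('Z')(U) = Add(Add(Pow(U, 2), Pow(U, 2)), U) = Add(Mul(2, Pow(U, 2)), U) = Add(U, Mul(2, Pow(U, 2))))
Add(Mul(Pow(h, 2), Pow(-6402, -1)), Mul(152110, Pow(Function('Z')(t), -1))) = Add(Mul(Pow(-231, 2), Pow(-6402, -1)), Mul(152110, Pow(Mul(-450, Add(1, Mul(2, -450))), -1))) = Add(Mul(53361, Rational(-1, 6402)), Mul(152110, Pow(Mul(-450, Add(1, -900)), -1))) = Add(Rational(-1617, 194), Mul(152110, Pow(Mul(-450, -899), -1))) = Add(Rational(-1617, 194), Mul(152110, Pow(404550, -1))) = Add(Rational(-1617, 194), Mul(152110, Rational(1, 404550))) = Add(Rational(-1617, 194), Rational(15211, 40455)) = Rational(-62464801, 7848270)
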